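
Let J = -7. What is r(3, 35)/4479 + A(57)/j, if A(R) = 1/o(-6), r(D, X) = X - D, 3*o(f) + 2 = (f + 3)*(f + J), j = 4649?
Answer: 5517853/770446227 ≈ 0.0071619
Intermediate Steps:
o(f) = -⅔ + (-7 + f)*(3 + f)/3 (o(f) = -⅔ + ((f + 3)*(f - 7))/3 = -⅔ + ((3 + f)*(-7 + f))/3 = -⅔ + ((-7 + f)*(3 + f))/3 = -⅔ + (-7 + f)*(3 + f)/3)
A(R) = 3/37 (A(R) = 1/(-23/3 - 4/3*(-6) + (⅓)*(-6)²) = 1/(-23/3 + 8 + (⅓)*36) = 1/(-23/3 + 8 + 12) = 1/(37/3) = 3/37)
r(3, 35)/4479 + A(57)/j = (35 - 1*3)/4479 + (3/37)/4649 = (35 - 3)*(1/4479) + (3/37)*(1/4649) = 32*(1/4479) + 3/172013 = 32/4479 + 3/172013 = 5517853/770446227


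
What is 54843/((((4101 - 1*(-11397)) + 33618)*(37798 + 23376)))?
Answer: 18281/1001540728 ≈ 1.8253e-5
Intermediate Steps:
54843/((((4101 - 1*(-11397)) + 33618)*(37798 + 23376))) = 54843/((((4101 + 11397) + 33618)*61174)) = 54843/(((15498 + 33618)*61174)) = 54843/((49116*61174)) = 54843/3004622184 = 54843*(1/3004622184) = 18281/1001540728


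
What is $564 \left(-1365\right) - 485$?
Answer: $-770345$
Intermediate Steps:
$564 \left(-1365\right) - 485 = -769860 - 485 = -770345$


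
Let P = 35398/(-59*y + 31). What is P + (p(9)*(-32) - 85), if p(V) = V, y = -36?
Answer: -768417/2155 ≈ -356.57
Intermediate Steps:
P = 35398/2155 (P = 35398/(-59*(-36) + 31) = 35398/(2124 + 31) = 35398/2155 ≈ 16.426)
P + (p(9)*(-32) - 85) = 35398/2155 + (9*(-32) - 85) = 35398/2155 + (-288 - 85) = 35398/2155 - 373 = -768417/2155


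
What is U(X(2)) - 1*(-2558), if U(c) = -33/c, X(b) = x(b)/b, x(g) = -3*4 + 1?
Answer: 2564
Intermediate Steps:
x(g) = -11 (x(g) = -12 + 1 = -11)
X(b) = -11/b
U(X(2)) - 1*(-2558) = -33/((-11/2)) - 1*(-2558) = -33/((-11*½)) + 2558 = -33/(-11/2) + 2558 = -33*(-2/11) + 2558 = 6 + 2558 = 2564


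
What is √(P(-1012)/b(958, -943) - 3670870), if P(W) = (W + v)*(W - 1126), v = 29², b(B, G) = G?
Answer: 2*I*√816165558886/943 ≈ 1916.1*I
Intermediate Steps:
v = 841
P(W) = (-1126 + W)*(841 + W) (P(W) = (W + 841)*(W - 1126) = (841 + W)*(-1126 + W) = (-1126 + W)*(841 + W))
√(P(-1012)/b(958, -943) - 3670870) = √((-946966 + (-1012)² - 285*(-1012))/(-943) - 3670870) = √((-946966 + 1024144 + 288420)*(-1/943) - 3670870) = √(365598*(-1/943) - 3670870) = √(-365598/943 - 3670870) = √(-3461996008/943) = 2*I*√816165558886/943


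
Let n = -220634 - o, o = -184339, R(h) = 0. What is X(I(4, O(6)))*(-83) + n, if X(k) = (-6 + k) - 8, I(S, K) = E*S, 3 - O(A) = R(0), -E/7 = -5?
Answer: -46753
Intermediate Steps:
E = 35 (E = -7*(-5) = 35)
O(A) = 3 (O(A) = 3 - 1*0 = 3 + 0 = 3)
I(S, K) = 35*S
n = -36295 (n = -220634 - 1*(-184339) = -220634 + 184339 = -36295)
X(k) = -14 + k
X(I(4, O(6)))*(-83) + n = (-14 + 35*4)*(-83) - 36295 = (-14 + 140)*(-83) - 36295 = 126*(-83) - 36295 = -10458 - 36295 = -46753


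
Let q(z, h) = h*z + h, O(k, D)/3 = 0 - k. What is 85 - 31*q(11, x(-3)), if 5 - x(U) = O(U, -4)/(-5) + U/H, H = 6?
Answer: -13153/5 ≈ -2630.6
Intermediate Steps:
O(k, D) = -3*k (O(k, D) = 3*(0 - k) = 3*(-k) = -3*k)
x(U) = 5 - 23*U/30 (x(U) = 5 - (-3*U/(-5) + U/6) = 5 - (-3*U*(-⅕) + U*(⅙)) = 5 - (3*U/5 + U/6) = 5 - 23*U/30)
q(z, h) = h + h*z
85 - 31*q(11, x(-3)) = 85 - 31*(5 - 23/30*(-3))*(1 + 11) = 85 - 31*(5 + 23/10)*12 = 85 - 2263*12/10 = 85 - 31*438/5 = 85 - 13578/5 = -13153/5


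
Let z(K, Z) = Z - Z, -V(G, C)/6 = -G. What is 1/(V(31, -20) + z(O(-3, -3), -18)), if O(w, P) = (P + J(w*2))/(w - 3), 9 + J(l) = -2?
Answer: 1/186 ≈ 0.0053763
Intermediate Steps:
V(G, C) = 6*G (V(G, C) = -(-6)*G = 6*G)
J(l) = -11 (J(l) = -9 - 2 = -11)
O(w, P) = (-11 + P)/(-3 + w) (O(w, P) = (P - 11)/(w - 3) = (-11 + P)/(-3 + w))
z(K, Z) = 0
1/(V(31, -20) + z(O(-3, -3), -18)) = 1/(6*31 + 0) = 1/(186 + 0) = 1/186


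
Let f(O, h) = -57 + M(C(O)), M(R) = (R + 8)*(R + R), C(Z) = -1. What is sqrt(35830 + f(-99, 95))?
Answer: sqrt(35759) ≈ 189.10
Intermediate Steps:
M(R) = 2*R*(8 + R) (M(R) = (8 + R)*(2*R) = 2*R*(8 + R))
f(O, h) = -71 (f(O, h) = -57 + 2*(-1)*(8 - 1) = -57 + 2*(-1)*7 = -57 - 14 = -71)
sqrt(35830 + f(-99, 95)) = sqrt(35830 - 71) = sqrt(35759)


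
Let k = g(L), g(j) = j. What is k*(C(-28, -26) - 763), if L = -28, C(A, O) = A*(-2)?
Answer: 19796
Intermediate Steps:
C(A, O) = -2*A
k = -28
k*(C(-28, -26) - 763) = -28*(-2*(-28) - 763) = -28*(56 - 763) = -28*(-707) = 19796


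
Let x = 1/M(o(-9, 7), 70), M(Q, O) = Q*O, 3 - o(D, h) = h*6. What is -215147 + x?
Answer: -587351311/2730 ≈ -2.1515e+5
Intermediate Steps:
o(D, h) = 3 - 6*h (o(D, h) = 3 - h*6 = 3 - 6*h)
M(Q, O) = O*Q
x = -1/2730 (x = 1/(70*(3 - 6*7)) = 1/(70*(3 - 42)) = 1/(70*(-39)) = 1/(-2730) = -1/2730 ≈ -0.00036630)
-215147 + x = -215147 - 1/2730 = -587351311/2730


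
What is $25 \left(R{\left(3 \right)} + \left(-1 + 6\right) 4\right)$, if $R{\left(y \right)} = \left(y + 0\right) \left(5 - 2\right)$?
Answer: $725$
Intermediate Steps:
$R{\left(y \right)} = 3 y$ ($R{\left(y \right)} = y 3 = 3 y$)
$25 \left(R{\left(3 \right)} + \left(-1 + 6\right) 4\right) = 25 \left(3 \cdot 3 + \left(-1 + 6\right) 4\right) = 25 \left(9 + 5 \cdot 4\right) = 25 \left(9 + 20\right) = 25 \cdot 29 = 725$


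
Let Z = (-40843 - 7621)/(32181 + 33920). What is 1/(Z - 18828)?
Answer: -66101/1244598092 ≈ -5.3110e-5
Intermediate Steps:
Z = -48464/66101 ≈ -0.73318
1/(Z - 18828) = 1/(-48464/66101 - 18828) = 1/(-1244598092/66101) = -66101/1244598092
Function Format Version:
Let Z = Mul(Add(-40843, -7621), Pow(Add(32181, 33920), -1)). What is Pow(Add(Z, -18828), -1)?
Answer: Rational(-66101, 1244598092) ≈ -5.3110e-5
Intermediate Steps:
Z = Rational(-48464, 66101) (Z = Mul(-48464, Pow(66101, -1)) = Mul(-48464, Rational(1, 66101)) = Rational(-48464, 66101) ≈ -0.73318)
Pow(Add(Z, -18828), -1) = Pow(Add(Rational(-48464, 66101), -18828), -1) = Pow(Rational(-1244598092, 66101), -1) = Rational(-66101, 1244598092)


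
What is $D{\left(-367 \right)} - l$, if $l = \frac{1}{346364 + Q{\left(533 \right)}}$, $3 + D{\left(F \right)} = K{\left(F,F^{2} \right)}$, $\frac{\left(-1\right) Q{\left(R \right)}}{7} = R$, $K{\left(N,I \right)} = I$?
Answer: $\frac{46147868237}{342633} \approx 1.3469 \cdot 10^{5}$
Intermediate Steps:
$Q{\left(R \right)} = - 7 R$
$D{\left(F \right)} = -3 + F^{2}$
$l = \frac{1}{342633}$ ($l = \frac{1}{346364 - 3731} = \frac{1}{342633} \approx 2.9186 \cdot 10^{-6}$)
$D{\left(-367 \right)} - l = \left(-3 + \left(-367\right)^{2}\right) - \frac{1}{342633} = \left(-3 + 134689\right) - \frac{1}{342633} = 134686 - \frac{1}{342633} = \frac{46147868237}{342633}$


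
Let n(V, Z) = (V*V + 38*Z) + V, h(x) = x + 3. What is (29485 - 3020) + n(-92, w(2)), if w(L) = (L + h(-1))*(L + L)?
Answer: 35445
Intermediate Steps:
h(x) = 3 + x
w(L) = 2*L*(2 + L) (w(L) = (L + (3 - 1))*(L + L) = (L + 2)*(2*L) = (2 + L)*(2*L) = 2*L*(2 + L))
n(V, Z) = V + V**2 + 38*Z (n(V, Z) = (V**2 + 38*Z) + V = V + V**2 + 38*Z)
(29485 - 3020) + n(-92, w(2)) = (29485 - 3020) + (-92 + (-92)**2 + 38*(2*2*(2 + 2))) = 26465 + (-92 + 8464 + 38*(2*2*4)) = 26465 + (-92 + 8464 + 38*16) = 26465 + (-92 + 8464 + 608) = 26465 + 8980 = 35445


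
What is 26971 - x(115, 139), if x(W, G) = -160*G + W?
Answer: 49096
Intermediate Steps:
x(W, G) = W - 160*G
26971 - x(115, 139) = 26971 - (115 - 160*139) = 26971 - (115 - 22240) = 26971 - 1*(-22125) = 26971 + 22125 = 49096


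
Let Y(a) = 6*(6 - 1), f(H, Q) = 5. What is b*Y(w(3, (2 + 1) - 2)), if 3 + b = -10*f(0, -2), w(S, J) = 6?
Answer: -1590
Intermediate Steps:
b = -53 (b = -3 - 10*5 = -3 - 50 = -53)
Y(a) = 30 (Y(a) = 6*5 = 30)
b*Y(w(3, (2 + 1) - 2)) = -53*30 = -1590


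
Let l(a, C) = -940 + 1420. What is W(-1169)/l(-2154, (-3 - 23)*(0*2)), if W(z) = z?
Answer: -1169/480 ≈ -2.4354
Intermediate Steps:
l(a, C) = 480
W(-1169)/l(-2154, (-3 - 23)*(0*2)) = -1169/480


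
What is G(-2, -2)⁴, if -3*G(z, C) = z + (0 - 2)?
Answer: 256/81 ≈ 3.1605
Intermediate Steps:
G(z, C) = ⅔ - z/3 (G(z, C) = -(z + (0 - 2))/3 = -(z - 2)/3 = -(-2 + z)/3 = ⅔ - z/3)
G(-2, -2)⁴ = (⅔ - ⅓*(-2))⁴ = (⅔ + ⅔)⁴ = (4/3)⁴ = 256/81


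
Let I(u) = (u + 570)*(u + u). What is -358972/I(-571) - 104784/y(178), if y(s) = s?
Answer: -45890086/50819 ≈ -903.01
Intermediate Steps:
I(u) = 2*u*(570 + u) (I(u) = (570 + u)*(2*u) = 2*u*(570 + u))
-358972/I(-571) - 104784/y(178) = -358972*(-1/(1142*(570 - 571))) - 104784/178 = -358972/(2*(-571)*(-1)) - 104784*1/178 = -358972/1142 - 52392/89 = -358972*1/1142 - 52392/89 = -179486/571 - 52392/89 = -45890086/50819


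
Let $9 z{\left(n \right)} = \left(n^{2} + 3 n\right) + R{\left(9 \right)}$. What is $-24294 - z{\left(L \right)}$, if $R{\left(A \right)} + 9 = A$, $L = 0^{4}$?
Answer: $-24294$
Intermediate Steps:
$L = 0$
$R{\left(A \right)} = -9 + A$
$z{\left(n \right)} = \frac{n}{3} + \frac{n^{2}}{9}$ ($z{\left(n \right)} = \frac{\left(n^{2} + 3 n\right) + \left(-9 + 9\right)}{9} = \frac{\left(n^{2} + 3 n\right) + 0}{9} = \frac{n^{2} + 3 n}{9} = \frac{n}{3} + \frac{n^{2}}{9}$)
$-24294 - z{\left(L \right)} = -24294 - \frac{1}{9} \cdot 0 \left(3 + 0\right) = -24294 - \frac{1}{9} \cdot 0 \cdot 3 = -24294 - 0 = -24294 + 0 = -24294$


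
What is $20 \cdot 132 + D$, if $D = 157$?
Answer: $2797$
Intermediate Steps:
$20 \cdot 132 + D = 20 \cdot 132 + 157 = 2640 + 157 = 2797$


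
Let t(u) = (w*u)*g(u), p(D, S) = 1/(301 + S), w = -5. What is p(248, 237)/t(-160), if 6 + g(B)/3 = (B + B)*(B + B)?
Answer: 1/132211132800 ≈ 7.5637e-12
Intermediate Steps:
g(B) = -18 + 12*B² (g(B) = -18 + 3*((B + B)*(B + B)) = -18 + 3*((2*B)*(2*B)) = -18 + 3*(4*B²) = -18 + 12*B²)
t(u) = -5*u*(-18 + 12*u²) (t(u) = (-5*u)*(-18 + 12*u²) = -5*u*(-18 + 12*u²))
p(248, 237)/t(-160) = 1/((301 + 237)*(-60*(-160)³ + 90*(-160))) = 1/(538*(-60*(-4096000) - 14400)) = 1/(538*(245760000 - 14400)) = (1/538)/245745600 = (1/538)*(1/245745600) = 1/132211132800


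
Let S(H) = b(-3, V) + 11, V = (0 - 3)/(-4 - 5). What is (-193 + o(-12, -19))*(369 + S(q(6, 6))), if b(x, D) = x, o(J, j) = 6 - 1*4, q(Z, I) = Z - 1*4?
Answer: -72007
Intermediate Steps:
V = ⅓ (V = -3/(-9) = -3*(-⅑) = ⅓ ≈ 0.33333)
q(Z, I) = -4 + Z (q(Z, I) = Z - 4 = -4 + Z)
o(J, j) = 2 (o(J, j) = 6 - 4 = 2)
S(H) = 8 (S(H) = -3 + 11 = 8)
(-193 + o(-12, -19))*(369 + S(q(6, 6))) = (-193 + 2)*(369 + 8) = -191*377 = -72007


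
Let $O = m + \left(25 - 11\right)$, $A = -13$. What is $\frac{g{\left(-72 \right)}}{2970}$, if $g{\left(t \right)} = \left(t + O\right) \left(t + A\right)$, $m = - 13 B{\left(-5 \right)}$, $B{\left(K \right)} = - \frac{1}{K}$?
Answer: $\frac{1717}{990} \approx 1.7343$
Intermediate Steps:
$m = - \frac{13}{5}$ ($m = - 13 \left(- \frac{1}{-5}\right) = - 13 \left(\left(-1\right) \left(- \frac{1}{5}\right)\right) = \left(-13\right) \frac{1}{5} = - \frac{13}{5} \approx -2.6$)
$O = \frac{57}{5}$ ($O = - \frac{13}{5} + \left(25 - 11\right) = - \frac{13}{5} + 14 = \frac{57}{5} \approx 11.4$)
$g{\left(t \right)} = \left(-13 + t\right) \left(\frac{57}{5} + t\right)$ ($g{\left(t \right)} = \left(t + \frac{57}{5}\right) \left(t - 13\right) = \left(\frac{57}{5} + t\right) \left(-13 + t\right) = \left(-13 + t\right) \left(\frac{57}{5} + t\right)$)
$\frac{g{\left(-72 \right)}}{2970} = \frac{- \frac{741}{5} + \left(-72\right)^{2} - - \frac{576}{5}}{2970} = \left(- \frac{741}{5} + 5184 + \frac{576}{5}\right) \frac{1}{2970} = 5151 \cdot \frac{1}{2970} = \frac{1717}{990}$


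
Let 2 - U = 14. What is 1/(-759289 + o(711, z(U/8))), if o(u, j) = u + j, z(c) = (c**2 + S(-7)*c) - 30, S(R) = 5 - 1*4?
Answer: -4/3034429 ≈ -1.3182e-6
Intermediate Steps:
U = -12 (U = 2 - 1*14 = 2 - 14 = -12)
S(R) = 1 (S(R) = 5 - 4 = 1)
z(c) = -30 + c + c**2 (z(c) = (c**2 + 1*c) - 30 = (c**2 + c) - 30 = (c + c**2) - 30 = -30 + c + c**2)
o(u, j) = j + u
1/(-759289 + o(711, z(U/8))) = 1/(-759289 + ((-30 - 12/8 + (-12/8)**2) + 711)) = 1/(-759289 + ((-30 - 12*1/8 + (-12*1/8)**2) + 711)) = 1/(-759289 + ((-30 - 3/2 + (-3/2)**2) + 711)) = 1/(-759289 + ((-30 - 3/2 + 9/4) + 711)) = 1/(-759289 + (-117/4 + 711)) = 1/(-759289 + 2727/4) = 1/(-3034429/4) = -4/3034429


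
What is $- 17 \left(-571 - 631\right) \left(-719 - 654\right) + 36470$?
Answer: $-28019412$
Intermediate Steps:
$- 17 \left(-571 - 631\right) \left(-719 - 654\right) + 36470 = - 17 \left(\left(-1202\right) \left(-1373\right)\right) + 36470 = \left(-17\right) 1650346 + 36470 = -28055882 + 36470 = -28019412$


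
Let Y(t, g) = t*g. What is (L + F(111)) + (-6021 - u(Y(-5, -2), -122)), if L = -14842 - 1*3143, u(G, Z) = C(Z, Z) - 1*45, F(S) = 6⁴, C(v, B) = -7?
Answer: -22658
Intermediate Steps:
Y(t, g) = g*t
F(S) = 1296
u(G, Z) = -52 (u(G, Z) = -7 - 1*45 = -7 - 45 = -52)
L = -17985 (L = -14842 - 3143 = -17985)
(L + F(111)) + (-6021 - u(Y(-5, -2), -122)) = (-17985 + 1296) + (-6021 - 1*(-52)) = -16689 + (-6021 + 52) = -16689 - 5969 = -22658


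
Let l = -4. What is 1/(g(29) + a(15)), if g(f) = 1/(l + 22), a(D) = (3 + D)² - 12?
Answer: 18/5617 ≈ 0.0032046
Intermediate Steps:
a(D) = -12 + (3 + D)²
g(f) = 1/18 (g(f) = 1/(-4 + 22) = 1/18)
1/(g(29) + a(15)) = 1/(1/18 + (-12 + (3 + 15)²)) = 1/(1/18 + (-12 + 18²)) = 1/(1/18 + (-12 + 324)) = 1/(1/18 + 312) = 1/(5617/18) = 18/5617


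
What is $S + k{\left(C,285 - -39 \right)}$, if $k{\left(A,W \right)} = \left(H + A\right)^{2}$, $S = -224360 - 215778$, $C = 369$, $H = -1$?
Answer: $-304714$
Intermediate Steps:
$S = -440138$ ($S = -224360 - 215778 = -440138$)
$k{\left(A,W \right)} = \left(-1 + A\right)^{2}$
$S + k{\left(C,285 - -39 \right)} = -440138 + \left(-1 + 369\right)^{2} = -440138 + 368^{2} = -440138 + 135424 = -304714$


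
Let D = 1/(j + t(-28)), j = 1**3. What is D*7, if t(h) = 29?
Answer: 7/30 ≈ 0.23333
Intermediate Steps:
j = 1
D = 1/30 (D = 1/(1 + 29) = 1/30 ≈ 0.033333)
D*7 = (1/30)*7 = 7/30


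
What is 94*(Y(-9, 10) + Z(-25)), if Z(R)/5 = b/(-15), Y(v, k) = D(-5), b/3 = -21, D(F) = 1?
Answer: 2068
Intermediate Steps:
b = -63 (b = 3*(-21) = -63)
Y(v, k) = 1
Z(R) = 21 (Z(R) = 5*(-63/(-15)) = 5*(-63*(-1/15)) = 5*(21/5) = 21)
94*(Y(-9, 10) + Z(-25)) = 94*(1 + 21) = 94*22 = 2068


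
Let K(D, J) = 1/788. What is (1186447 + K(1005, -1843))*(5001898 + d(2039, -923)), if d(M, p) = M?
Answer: 4678281965973069/788 ≈ 5.9369e+12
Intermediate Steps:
K(D, J) = 1/788
(1186447 + K(1005, -1843))*(5001898 + d(2039, -923)) = (1186447 + 1/788)*(5001898 + 2039) = (934920237/788)*5003937 = 4678281965973069/788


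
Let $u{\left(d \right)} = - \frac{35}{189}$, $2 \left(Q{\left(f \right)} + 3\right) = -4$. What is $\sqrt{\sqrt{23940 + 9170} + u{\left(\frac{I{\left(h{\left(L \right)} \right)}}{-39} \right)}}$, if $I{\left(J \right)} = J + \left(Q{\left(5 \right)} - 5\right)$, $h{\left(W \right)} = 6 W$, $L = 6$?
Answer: $\frac{\sqrt{-15 + 81 \sqrt{33110}}}{9} \approx 13.482$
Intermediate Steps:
$Q{\left(f \right)} = -5$ ($Q{\left(f \right)} = -3 + \frac{1}{2} \left(-4\right) = -3 - 2 = -5$)
$I{\left(J \right)} = -10 + J$ ($I{\left(J \right)} = J - 10 = -10 + J$)
$u{\left(d \right)} = - \frac{5}{27}$ ($u{\left(d \right)} = \left(-35\right) \frac{1}{189} = - \frac{5}{27}$)
$\sqrt{\sqrt{23940 + 9170} + u{\left(\frac{I{\left(h{\left(L \right)} \right)}}{-39} \right)}} = \sqrt{\sqrt{23940 + 9170} - \frac{5}{27}} = \sqrt{\sqrt{33110} - \frac{5}{27}} = \sqrt{- \frac{5}{27} + \sqrt{33110}}$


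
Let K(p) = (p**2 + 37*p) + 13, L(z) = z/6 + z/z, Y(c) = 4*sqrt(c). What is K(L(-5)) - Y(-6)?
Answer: 691/36 - 4*I*sqrt(6) ≈ 19.194 - 9.798*I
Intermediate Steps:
L(z) = 1 + z/6 (L(z) = z*(1/6) + 1 = z/6 + 1 = 1 + z/6)
K(p) = 13 + p**2 + 37*p
K(L(-5)) - Y(-6) = (13 + (1 + (1/6)*(-5))**2 + 37*(1 + (1/6)*(-5))) - 4*sqrt(-6) = (13 + (1 - 5/6)**2 + 37*(1 - 5/6)) - 4*I*sqrt(6) = (13 + (1/6)**2 + 37*(1/6)) - 4*I*sqrt(6) = (13 + 1/36 + 37/6) - 4*I*sqrt(6) = 691/36 - 4*I*sqrt(6)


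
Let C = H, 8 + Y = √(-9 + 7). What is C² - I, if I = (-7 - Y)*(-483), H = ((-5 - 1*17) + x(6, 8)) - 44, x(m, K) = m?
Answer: 4083 - 483*I*√2 ≈ 4083.0 - 683.07*I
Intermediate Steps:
Y = -8 + I*√2 (Y = -8 + √(-9 + 7) = -8 + √(-2) = -8 + I*√2 ≈ -8.0 + 1.4142*I)
H = -60 (H = ((-5 - 1*17) + 6) - 44 = ((-5 - 17) + 6) - 44 = (-22 + 6) - 44 = -16 - 44 = -60)
C = -60
I = -483 + 483*I*√2 (I = (-7 - (-8 + I*√2))*(-483) = (-7 + (8 - I*√2))*(-483) = (1 - I*√2)*(-483) = -483 + 483*I*√2 ≈ -483.0 + 683.07*I)
C² - I = (-60)² - (-483 + 483*I*√2) = 3600 + (483 - 483*I*√2) = 4083 - 483*I*√2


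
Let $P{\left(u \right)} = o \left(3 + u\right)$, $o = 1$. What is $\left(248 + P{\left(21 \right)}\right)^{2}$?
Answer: $73984$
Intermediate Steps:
$P{\left(u \right)} = 3 + u$ ($P{\left(u \right)} = 1 \left(3 + u\right) = 3 + u$)
$\left(248 + P{\left(21 \right)}\right)^{2} = \left(248 + \left(3 + 21\right)\right)^{2} = \left(248 + 24\right)^{2} = 272^{2} = 73984$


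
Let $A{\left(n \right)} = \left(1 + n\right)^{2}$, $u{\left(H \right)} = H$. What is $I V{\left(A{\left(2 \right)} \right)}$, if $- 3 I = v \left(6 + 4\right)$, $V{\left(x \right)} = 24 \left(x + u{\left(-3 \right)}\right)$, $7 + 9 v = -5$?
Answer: $640$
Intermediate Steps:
$v = - \frac{4}{3}$ ($v = - \frac{7}{9} + \frac{1}{9} \left(-5\right) = - \frac{7}{9} - \frac{5}{9} = - \frac{4}{3} \approx -1.3333$)
$V{\left(x \right)} = -72 + 24 x$ ($V{\left(x \right)} = 24 \left(x - 3\right) = 24 \left(-3 + x\right) = -72 + 24 x$)
$I = \frac{40}{9}$ ($I = - \frac{\left(- \frac{4}{3}\right) \left(6 + 4\right)}{3} = - \frac{\left(- \frac{4}{3}\right) 10}{3} = \left(- \frac{1}{3}\right) \left(- \frac{40}{3}\right) = \frac{40}{9} \approx 4.4444$)
$I V{\left(A{\left(2 \right)} \right)} = \frac{40 \left(-72 + 24 \left(1 + 2\right)^{2}\right)}{9} = \frac{40 \left(-72 + 24 \cdot 3^{2}\right)}{9} = \frac{40 \left(-72 + 24 \cdot 9\right)}{9} = \frac{40 \left(-72 + 216\right)}{9} = \frac{40}{9} \cdot 144 = 640$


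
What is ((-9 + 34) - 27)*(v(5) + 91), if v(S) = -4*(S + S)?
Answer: -102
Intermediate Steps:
v(S) = -8*S
((-9 + 34) - 27)*(v(5) + 91) = ((-9 + 34) - 27)*(-8*5 + 91) = (25 - 27)*(-40 + 91) = -2*51 = -102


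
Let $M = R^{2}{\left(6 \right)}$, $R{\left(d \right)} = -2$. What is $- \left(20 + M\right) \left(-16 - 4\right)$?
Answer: $480$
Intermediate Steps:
$M = 4$ ($M = \left(-2\right)^{2} = 4$)
$- \left(20 + M\right) \left(-16 - 4\right) = - \left(20 + 4\right) \left(-16 - 4\right) = - 24 \left(-20\right) = \left(-1\right) \left(-480\right) = 480$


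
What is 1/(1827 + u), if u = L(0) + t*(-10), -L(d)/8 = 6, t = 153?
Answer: 1/249 ≈ 0.0040161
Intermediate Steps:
L(d) = -48 (L(d) = -8*6 = -48)
u = -1578 (u = -48 + 153*(-10) = -48 - 1530 = -1578)
1/(1827 + u) = 1/(1827 - 1578) = 1/249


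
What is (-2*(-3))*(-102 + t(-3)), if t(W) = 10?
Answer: -552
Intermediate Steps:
(-2*(-3))*(-102 + t(-3)) = (-2*(-3))*(-102 + 10) = 6*(-92) = -552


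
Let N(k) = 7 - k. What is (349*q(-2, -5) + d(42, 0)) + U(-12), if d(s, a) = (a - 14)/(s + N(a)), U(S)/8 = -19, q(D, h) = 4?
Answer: 8706/7 ≈ 1243.7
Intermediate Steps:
U(S) = -152 (U(S) = 8*(-19) = -152)
d(s, a) = (-14 + a)/(7 + s - a) (d(s, a) = (a - 14)/(s + (7 - a)) = (-14 + a)/(7 + s - a))
(349*q(-2, -5) + d(42, 0)) + U(-12) = (349*4 + (-14 + 0)/(7 + 42 - 1*0)) - 152 = (1396 - 14/(7 + 42 + 0)) - 152 = (1396 - 14/49) - 152 = (1396 + (1/49)*(-14)) - 152 = (1396 - 2/7) - 152 = 9770/7 - 152 = 8706/7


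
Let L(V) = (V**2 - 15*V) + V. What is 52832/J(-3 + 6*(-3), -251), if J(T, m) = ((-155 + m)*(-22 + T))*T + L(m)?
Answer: -52832/300103 ≈ -0.17605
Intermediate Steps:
L(V) = V**2 - 14*V
J(T, m) = m*(-14 + m) + T*(-155 + m)*(-22 + T) (J(T, m) = ((-155 + m)*(-22 + T))*T + m*(-14 + m) = T*(-155 + m)*(-22 + T) + m*(-14 + m) = m*(-14 + m) + T*(-155 + m)*(-22 + T))
52832/J(-3 + 6*(-3), -251) = 52832/(-155*(-3 + 6*(-3))**2 + 3410*(-3 + 6*(-3)) - 251*(-3 + 6*(-3))**2 - 251*(-14 - 251) - 22*(-3 + 6*(-3))*(-251)) = 52832/(-155*(-3 - 18)**2 + 3410*(-3 - 18) - 251*(-3 - 18)**2 - 251*(-265) - 22*(-3 - 18)*(-251)) = 52832/(-155*(-21)**2 + 3410*(-21) - 251*(-21)**2 + 66515 - 22*(-21)*(-251)) = 52832/(-155*441 - 71610 - 251*441 + 66515 - 115962) = 52832/(-68355 - 71610 - 110691 + 66515 - 115962) = 52832/(-300103) = 52832*(-1/300103) = -52832/300103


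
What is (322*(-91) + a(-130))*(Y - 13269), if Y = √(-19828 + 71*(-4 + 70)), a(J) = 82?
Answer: 387720180 - 29220*I*√15142 ≈ 3.8772e+8 - 3.5956e+6*I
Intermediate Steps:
Y = I*√15142 (Y = √(-19828 + 71*66) = √(-19828 + 4686) = √(-15142) = I*√15142 ≈ 123.05*I)
(322*(-91) + a(-130))*(Y - 13269) = (322*(-91) + 82)*(I*√15142 - 13269) = (-29302 + 82)*(-13269 + I*√15142) = -29220*(-13269 + I*√15142) = 387720180 - 29220*I*√15142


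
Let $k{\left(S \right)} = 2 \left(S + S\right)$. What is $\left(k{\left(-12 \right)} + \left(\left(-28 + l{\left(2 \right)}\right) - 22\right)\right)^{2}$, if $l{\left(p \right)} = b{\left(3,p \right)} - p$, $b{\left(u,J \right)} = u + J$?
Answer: $9025$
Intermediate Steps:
$b{\left(u,J \right)} = J + u$
$l{\left(p \right)} = 3$ ($l{\left(p \right)} = \left(p + 3\right) - p = \left(3 + p\right) - p = 3$)
$k{\left(S \right)} = 4 S$ ($k{\left(S \right)} = 2 \cdot 2 S = 4 S$)
$\left(k{\left(-12 \right)} + \left(\left(-28 + l{\left(2 \right)}\right) - 22\right)\right)^{2} = \left(4 \left(-12\right) + \left(\left(-28 + 3\right) - 22\right)\right)^{2} = \left(-48 - 47\right)^{2} = \left(-95\right)^{2} = 9025$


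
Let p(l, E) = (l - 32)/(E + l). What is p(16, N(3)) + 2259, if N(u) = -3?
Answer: 29351/13 ≈ 2257.8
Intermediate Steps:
p(l, E) = (-32 + l)/(E + l)
p(16, N(3)) + 2259 = (-32 + 16)/(-3 + 16) + 2259 = -16/13 + 2259 = 29351/13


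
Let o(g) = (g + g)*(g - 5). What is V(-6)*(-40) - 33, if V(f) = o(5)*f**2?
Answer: -33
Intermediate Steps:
o(g) = 2*g*(-5 + g) (o(g) = (2*g)*(-5 + g) = 2*g*(-5 + g))
V(f) = 0 (V(f) = (2*5*(-5 + 5))*f**2 = (2*5*0)*f**2 = 0*f**2 = 0)
V(-6)*(-40) - 33 = 0*(-40) - 33 = 0 - 33 = -33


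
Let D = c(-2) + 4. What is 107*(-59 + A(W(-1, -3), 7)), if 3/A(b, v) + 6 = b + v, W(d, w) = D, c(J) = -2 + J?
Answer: -5992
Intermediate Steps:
D = 0 (D = (-2 - 2) + 4 = -4 + 4 = 0)
W(d, w) = 0
A(b, v) = 3/(-6 + b + v) (A(b, v) = 3/(-6 + (b + v)) = 3/(-6 + b + v))
107*(-59 + A(W(-1, -3), 7)) = 107*(-59 + 3/(-6 + 0 + 7)) = 107*(-59 + 3/1) = 107*(-59 + 3*1) = 107*(-59 + 3) = 107*(-56) = -5992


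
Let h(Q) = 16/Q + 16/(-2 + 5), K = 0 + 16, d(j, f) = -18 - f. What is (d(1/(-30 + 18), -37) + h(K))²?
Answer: 5776/9 ≈ 641.78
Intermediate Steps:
K = 16
h(Q) = 16/3 + 16/Q (h(Q) = 16/Q + 16/3 = 16/3 + 16/Q)
(d(1/(-30 + 18), -37) + h(K))² = ((-18 - 1*(-37)) + (16/3 + 16/16))² = ((-18 + 37) + (16/3 + 16*(1/16)))² = (19 + (16/3 + 1))² = (19 + 19/3)² = (76/3)² = 5776/9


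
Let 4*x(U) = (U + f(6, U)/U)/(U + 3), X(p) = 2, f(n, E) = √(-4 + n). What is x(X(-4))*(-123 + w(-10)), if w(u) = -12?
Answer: -27/2 - 27*√2/8 ≈ -18.273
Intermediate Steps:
x(U) = (U + √2/U)/(4*(3 + U)) (x(U) = ((U + √(-4 + 6)/U)/(U + 3))/4 = ((U + √2/U)/(3 + U))/4 = (U + √2/U)/(4*(3 + U)))
x(X(-4))*(-123 + w(-10)) = ((¼)*(√2 + 2²)/(2*(3 + 2)))*(-123 - 12) = ((¼)*(½)*(√2 + 4)/5)*(-135) = ((¼)*(½)*(⅕)*(4 + √2))*(-135) = (⅒ + √2/40)*(-135) = -27/2 - 27*√2/8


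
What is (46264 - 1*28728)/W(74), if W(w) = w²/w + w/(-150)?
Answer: 1315200/5513 ≈ 238.56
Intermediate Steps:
W(w) = 149*w/150 (W(w) = w + w*(-1/150) = w - w/150 = 149*w/150)
(46264 - 1*28728)/W(74) = (46264 - 1*28728)/(((149/150)*74)) = (46264 - 28728)/(5513/75) = 17536*(75/5513) = 1315200/5513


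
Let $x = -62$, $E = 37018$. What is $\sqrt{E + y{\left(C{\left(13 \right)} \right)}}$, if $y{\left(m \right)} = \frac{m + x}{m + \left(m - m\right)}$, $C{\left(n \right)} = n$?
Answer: $\frac{51 \sqrt{2405}}{13} \approx 192.39$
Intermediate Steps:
$y{\left(m \right)} = \frac{-62 + m}{m}$ ($y{\left(m \right)} = \frac{m - 62}{m + \left(m - m\right)} = \frac{-62 + m}{m + 0} = \frac{-62 + m}{m}$)
$\sqrt{E + y{\left(C{\left(13 \right)} \right)}} = \sqrt{37018 + \frac{-62 + 13}{13}} = \sqrt{37018 + \frac{1}{13} \left(-49\right)} = \sqrt{37018 - \frac{49}{13}} = \sqrt{\frac{481185}{13}} = \frac{51 \sqrt{2405}}{13}$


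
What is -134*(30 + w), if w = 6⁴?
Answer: -177684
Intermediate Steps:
w = 1296
-134*(30 + w) = -134*(30 + 1296) = -134*1326 = -177684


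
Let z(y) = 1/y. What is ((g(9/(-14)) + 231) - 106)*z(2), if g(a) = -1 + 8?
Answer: 66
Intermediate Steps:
g(a) = 7
((g(9/(-14)) + 231) - 106)*z(2) = ((7 + 231) - 106)/2 = (238 - 106)*(1/2) = 132*(1/2) = 66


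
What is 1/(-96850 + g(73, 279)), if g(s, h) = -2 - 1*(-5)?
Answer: -1/96847 ≈ -1.0326e-5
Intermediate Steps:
g(s, h) = 3 (g(s, h) = -2 + 5 = 3)
1/(-96850 + g(73, 279)) = 1/(-96850 + 3) = 1/(-96847) = -1/96847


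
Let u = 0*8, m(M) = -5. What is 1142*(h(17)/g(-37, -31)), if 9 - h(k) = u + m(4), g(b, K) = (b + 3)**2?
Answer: 3997/289 ≈ 13.830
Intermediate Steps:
g(b, K) = (3 + b)**2
u = 0
h(k) = 14 (h(k) = 9 - (0 - 5) = 9 - 1*(-5) = 9 + 5 = 14)
1142*(h(17)/g(-37, -31)) = 1142*(14/((3 - 37)**2)) = 1142*(14/((-34)**2)) = 1142*(14/1156) = 1142*(14*(1/1156)) = 1142*(7/578) = 3997/289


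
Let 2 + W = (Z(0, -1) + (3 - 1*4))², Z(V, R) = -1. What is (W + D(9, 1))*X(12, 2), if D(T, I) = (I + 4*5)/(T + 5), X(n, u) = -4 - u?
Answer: -21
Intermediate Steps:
W = 2 (W = -2 + (-1 + (3 - 1*4))² = -2 + (-1 + (3 - 4))² = -2 + (-1 - 1)² = -2 + (-2)² = -2 + 4 = 2)
D(T, I) = (20 + I)/(5 + T) (D(T, I) = (I + 20)/(5 + T) = (20 + I)/(5 + T))
(W + D(9, 1))*X(12, 2) = (2 + (20 + 1)/(5 + 9))*(-4 - 1*2) = (2 + 21/14)*(-4 - 2) = (2 + (1/14)*21)*(-6) = (2 + 3/2)*(-6) = (7/2)*(-6) = -21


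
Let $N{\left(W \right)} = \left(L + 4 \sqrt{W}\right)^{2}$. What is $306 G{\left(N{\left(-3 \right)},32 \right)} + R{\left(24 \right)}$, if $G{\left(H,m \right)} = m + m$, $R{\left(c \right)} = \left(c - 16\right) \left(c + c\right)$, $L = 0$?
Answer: $19968$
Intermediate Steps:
$R{\left(c \right)} = 2 c \left(-16 + c\right)$ ($R{\left(c \right)} = \left(-16 + c\right) 2 c = 2 c \left(-16 + c\right)$)
$N{\left(W \right)} = 16 W$ ($N{\left(W \right)} = \left(0 + 4 \sqrt{W}\right)^{2} = \left(4 \sqrt{W}\right)^{2} = 16 W$)
$G{\left(H,m \right)} = 2 m$
$306 G{\left(N{\left(-3 \right)},32 \right)} + R{\left(24 \right)} = 306 \cdot 2 \cdot 32 + 2 \cdot 24 \left(-16 + 24\right) = 306 \cdot 64 + 2 \cdot 24 \cdot 8 = 19584 + 384 = 19968$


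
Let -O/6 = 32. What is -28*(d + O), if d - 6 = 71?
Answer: 3220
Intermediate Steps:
O = -192 (O = -6*32 = -192)
d = 77 (d = 6 + 71 = 77)
-28*(d + O) = -28*(77 - 192) = -28*(-115) = 3220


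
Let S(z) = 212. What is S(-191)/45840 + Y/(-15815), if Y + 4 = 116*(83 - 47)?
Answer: -1878917/7249596 ≈ -0.25918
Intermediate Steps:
Y = 4172 (Y = -4 + 116*(83 - 47) = -4 + 116*36 = -4 + 4176 = 4172)
S(-191)/45840 + Y/(-15815) = 212/45840 + 4172/(-15815) = 212*(1/45840) + 4172*(-1/15815) = 53/11460 - 4172/15815 = -1878917/7249596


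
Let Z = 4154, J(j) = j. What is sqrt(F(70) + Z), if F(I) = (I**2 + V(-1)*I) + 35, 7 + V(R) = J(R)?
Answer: sqrt(8529) ≈ 92.353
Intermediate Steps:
V(R) = -7 + R
F(I) = 35 + I**2 - 8*I (F(I) = (I**2 + (-7 - 1)*I) + 35 = (I**2 - 8*I) + 35 = 35 + I**2 - 8*I)
sqrt(F(70) + Z) = sqrt((35 + 70**2 - 8*70) + 4154) = sqrt((35 + 4900 - 560) + 4154) = sqrt(4375 + 4154) = sqrt(8529)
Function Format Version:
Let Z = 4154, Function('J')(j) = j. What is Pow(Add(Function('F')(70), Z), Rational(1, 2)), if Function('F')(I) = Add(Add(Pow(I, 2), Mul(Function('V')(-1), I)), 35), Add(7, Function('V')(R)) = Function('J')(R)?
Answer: Pow(8529, Rational(1, 2)) ≈ 92.353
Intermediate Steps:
Function('V')(R) = Add(-7, R)
Function('F')(I) = Add(35, Pow(I, 2), Mul(-8, I)) (Function('F')(I) = Add(Add(Pow(I, 2), Mul(Add(-7, -1), I)), 35) = Add(Add(Pow(I, 2), Mul(-8, I)), 35) = Add(35, Pow(I, 2), Mul(-8, I)))
Pow(Add(Function('F')(70), Z), Rational(1, 2)) = Pow(Add(Add(35, Pow(70, 2), Mul(-8, 70)), 4154), Rational(1, 2)) = Pow(Add(Add(35, 4900, -560), 4154), Rational(1, 2)) = Pow(Add(4375, 4154), Rational(1, 2)) = Pow(8529, Rational(1, 2))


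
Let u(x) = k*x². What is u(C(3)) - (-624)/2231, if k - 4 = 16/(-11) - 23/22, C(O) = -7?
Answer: 329205/4462 ≈ 73.780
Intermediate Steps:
k = 3/2 (k = 4 + (16/(-11) - 23/22) = 4 + (16*(-1/11) - 23*1/22) = 4 + (-16/11 - 23/22) = 4 - 5/2 = 3/2 ≈ 1.5000)
u(x) = 3*x²/2
u(C(3)) - (-624)/2231 = (3/2)*(-7)² - (-624)/2231 = (3/2)*49 - (-624)/2231 = 147/2 - 1*(-624/2231) = 147/2 + 624/2231 = 329205/4462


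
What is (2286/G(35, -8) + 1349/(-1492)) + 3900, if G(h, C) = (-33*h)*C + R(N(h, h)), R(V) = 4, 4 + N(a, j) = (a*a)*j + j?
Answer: 13444981939/3448012 ≈ 3899.3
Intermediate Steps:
N(a, j) = -4 + j + j*a**2 (N(a, j) = -4 + ((a*a)*j + j) = -4 + (a**2*j + j) = -4 + (j*a**2 + j) = -4 + (j + j*a**2) = -4 + j + j*a**2)
G(h, C) = 4 - 33*C*h (G(h, C) = (-33*h)*C + 4 = -33*C*h + 4 = 4 - 33*C*h)
(2286/G(35, -8) + 1349/(-1492)) + 3900 = (2286/(4 - 33*(-8)*35) + 1349/(-1492)) + 3900 = (2286/(4 + 9240) + 1349*(-1/1492)) + 3900 = (2286/9244 - 1349/1492) + 3900 = (2286*(1/9244) - 1349/1492) + 3900 = (1143/4622 - 1349/1492) + 3900 = -2264861/3448012 + 3900 = 13444981939/3448012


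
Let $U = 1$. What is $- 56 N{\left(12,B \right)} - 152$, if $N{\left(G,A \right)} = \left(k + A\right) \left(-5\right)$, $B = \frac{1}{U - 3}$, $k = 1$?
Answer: $-12$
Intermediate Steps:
$B = - \frac{1}{2}$ ($B = \frac{1}{1 - 3} = \frac{1}{-2} = - \frac{1}{2} \approx -0.5$)
$N{\left(G,A \right)} = -5 - 5 A$ ($N{\left(G,A \right)} = \left(1 + A\right) \left(-5\right) = -5 - 5 A$)
$- 56 N{\left(12,B \right)} - 152 = - 56 \left(-5 - - \frac{5}{2}\right) - 152 = - 56 \left(-5 + \frac{5}{2}\right) - 152 = \left(-56\right) \left(- \frac{5}{2}\right) - 152 = 140 - 152 = -12$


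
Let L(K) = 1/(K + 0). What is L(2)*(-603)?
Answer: -603/2 ≈ -301.50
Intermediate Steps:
L(K) = 1/K
L(2)*(-603) = -603/2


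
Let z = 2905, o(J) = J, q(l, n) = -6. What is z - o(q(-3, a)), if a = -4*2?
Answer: 2911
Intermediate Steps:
a = -8
z - o(q(-3, a)) = 2905 - 1*(-6) = 2905 + 6 = 2911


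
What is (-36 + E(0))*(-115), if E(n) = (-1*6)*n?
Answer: 4140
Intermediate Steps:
E(n) = -6*n
(-36 + E(0))*(-115) = (-36 - 6*0)*(-115) = (-36 + 0)*(-115) = -36*(-115) = 4140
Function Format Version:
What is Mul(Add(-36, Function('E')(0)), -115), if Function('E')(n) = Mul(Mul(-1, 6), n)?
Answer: 4140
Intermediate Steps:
Function('E')(n) = Mul(-6, n)
Mul(Add(-36, Function('E')(0)), -115) = Mul(Add(-36, Mul(-6, 0)), -115) = Mul(Add(-36, 0), -115) = Mul(-36, -115) = 4140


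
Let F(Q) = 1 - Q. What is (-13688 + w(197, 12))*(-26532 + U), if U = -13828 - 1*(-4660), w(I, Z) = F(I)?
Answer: 495658800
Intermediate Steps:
w(I, Z) = 1 - I
U = -9168 (U = -13828 + 4660 = -9168)
(-13688 + w(197, 12))*(-26532 + U) = (-13688 + (1 - 1*197))*(-26532 - 9168) = (-13688 + (1 - 197))*(-35700) = (-13688 - 196)*(-35700) = -13884*(-35700) = 495658800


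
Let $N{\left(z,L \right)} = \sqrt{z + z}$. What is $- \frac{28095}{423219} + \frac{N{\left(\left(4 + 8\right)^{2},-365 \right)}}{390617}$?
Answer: $- \frac{9365}{141073} + \frac{12 \sqrt{2}}{390617} \approx -0.066341$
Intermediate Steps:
$N{\left(z,L \right)} = \sqrt{2} \sqrt{z}$ ($N{\left(z,L \right)} = \sqrt{2 z} = \sqrt{2} \sqrt{z}$)
$- \frac{28095}{423219} + \frac{N{\left(\left(4 + 8\right)^{2},-365 \right)}}{390617} = - \frac{28095}{423219} + \frac{\sqrt{2} \sqrt{\left(4 + 8\right)^{2}}}{390617} = \left(-28095\right) \frac{1}{423219} + \sqrt{2} \sqrt{12^{2}} \cdot \frac{1}{390617} = - \frac{9365}{141073} + \sqrt{2} \sqrt{144} \cdot \frac{1}{390617} = - \frac{9365}{141073} + \sqrt{2} \cdot 12 \cdot \frac{1}{390617} = - \frac{9365}{141073} + 12 \sqrt{2} \cdot \frac{1}{390617} = - \frac{9365}{141073} + \frac{12 \sqrt{2}}{390617}$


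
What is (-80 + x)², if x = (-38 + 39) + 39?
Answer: 1600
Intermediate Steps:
x = 40 (x = 1 + 39 = 40)
(-80 + x)² = (-80 + 40)² = (-40)² = 1600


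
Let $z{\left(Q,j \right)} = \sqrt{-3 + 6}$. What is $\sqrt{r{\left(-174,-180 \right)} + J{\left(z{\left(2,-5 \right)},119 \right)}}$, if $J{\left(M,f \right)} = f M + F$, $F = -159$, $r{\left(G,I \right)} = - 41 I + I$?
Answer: $\sqrt{7041 + 119 \sqrt{3}} \approx 85.13$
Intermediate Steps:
$r{\left(G,I \right)} = - 40 I$
$z{\left(Q,j \right)} = \sqrt{3}$
$J{\left(M,f \right)} = -159 + M f$ ($J{\left(M,f \right)} = f M - 159 = M f - 159 = -159 + M f$)
$\sqrt{r{\left(-174,-180 \right)} + J{\left(z{\left(2,-5 \right)},119 \right)}} = \sqrt{\left(-40\right) \left(-180\right) - \left(159 - \sqrt{3} \cdot 119\right)} = \sqrt{7200 - \left(159 - 119 \sqrt{3}\right)} = \sqrt{7041 + 119 \sqrt{3}}$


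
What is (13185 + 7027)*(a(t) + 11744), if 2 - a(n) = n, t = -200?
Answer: 241452552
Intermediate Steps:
a(n) = 2 - n
(13185 + 7027)*(a(t) + 11744) = (13185 + 7027)*((2 - 1*(-200)) + 11744) = 20212*((2 + 200) + 11744) = 20212*(202 + 11744) = 20212*11946 = 241452552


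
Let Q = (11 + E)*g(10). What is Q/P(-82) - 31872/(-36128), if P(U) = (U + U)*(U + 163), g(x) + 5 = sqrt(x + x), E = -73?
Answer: 6440437/7498818 + 31*sqrt(5)/3321 ≈ 0.87973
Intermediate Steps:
g(x) = -5 + sqrt(2)*sqrt(x) (g(x) = -5 + sqrt(x + x) = -5 + sqrt(2*x) = -5 + sqrt(2)*sqrt(x))
P(U) = 2*U*(163 + U) (P(U) = (2*U)*(163 + U) = 2*U*(163 + U))
Q = 310 - 124*sqrt(5) (Q = (11 - 73)*(-5 + sqrt(2)*sqrt(10)) = -62*(-5 + 2*sqrt(5)) = 310 - 124*sqrt(5) ≈ 32.728)
Q/P(-82) - 31872/(-36128) = (310 - 124*sqrt(5))/((2*(-82)*(163 - 82))) - 31872/(-36128) = (310 - 124*sqrt(5))/((2*(-82)*81)) - 31872*(-1/36128) = (310 - 124*sqrt(5))/(-13284) + 996/1129 = (310 - 124*sqrt(5))*(-1/13284) + 996/1129 = (-155/6642 + 31*sqrt(5)/3321) + 996/1129 = 6440437/7498818 + 31*sqrt(5)/3321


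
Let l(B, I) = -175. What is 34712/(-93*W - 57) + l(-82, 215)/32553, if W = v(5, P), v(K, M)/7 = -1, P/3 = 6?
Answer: 62770877/1074249 ≈ 58.432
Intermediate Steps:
P = 18 (P = 3*6 = 18)
v(K, M) = -7 (v(K, M) = 7*(-1) = -7)
W = -7
34712/(-93*W - 57) + l(-82, 215)/32553 = 34712/(-93*(-7) - 57) - 175/32553 = 34712/(651 - 57) - 175*1/32553 = 34712/594 - 175/32553 = 34712*(1/594) - 175/32553 = 17356/297 - 175/32553 = 62770877/1074249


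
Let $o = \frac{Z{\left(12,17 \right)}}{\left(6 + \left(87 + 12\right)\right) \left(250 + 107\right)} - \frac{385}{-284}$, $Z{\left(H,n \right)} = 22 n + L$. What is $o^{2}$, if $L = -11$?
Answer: $\frac{23473433913721}{12592420016400} \approx 1.8641$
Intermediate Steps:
$Z{\left(H,n \right)} = -11 + 22 n$ ($Z{\left(H,n \right)} = 22 n - 11 = -11 + 22 n$)
$o = \frac{4844939}{3548580}$ ($o = \frac{-11 + 22 \cdot 17}{\left(6 + \left(87 + 12\right)\right) \left(250 + 107\right)} - \frac{385}{-284} = \frac{-11 + 374}{\left(6 + 99\right) 357} - - \frac{385}{284} = \frac{363}{105 \cdot 357} + \frac{385}{284} = \frac{363}{37485} + \frac{385}{284} = 363 \cdot \frac{1}{37485} + \frac{385}{284} = \frac{121}{12495} + \frac{385}{284} = \frac{4844939}{3548580} \approx 1.3653$)
$o^{2} = \left(\frac{4844939}{3548580}\right)^{2} = \frac{23473433913721}{12592420016400}$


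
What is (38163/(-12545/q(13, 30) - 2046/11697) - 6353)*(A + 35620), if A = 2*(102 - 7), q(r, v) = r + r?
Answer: -288982467508670/1254633 ≈ -2.3033e+8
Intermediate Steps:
q(r, v) = 2*r
A = 190 (A = 2*95 = 190)
(38163/(-12545/q(13, 30) - 2046/11697) - 6353)*(A + 35620) = (38163/(-12545/(2*13) - 2046/11697) - 6353)*(190 + 35620) = (38163/(-12545/26 - 2046*1/11697) - 6353)*35810 = (38163/(-12545*1/26 - 682/3899) - 6353)*35810 = (38163/(-965/2 - 682/3899) - 6353)*35810 = (38163/(-3763899/7798) - 6353)*35810 = (38163*(-7798/3763899) - 6353)*35810 = (-99198358/1254633 - 6353)*35810 = -8069881807/1254633*35810 = -288982467508670/1254633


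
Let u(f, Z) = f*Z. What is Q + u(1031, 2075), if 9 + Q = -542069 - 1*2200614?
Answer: -603367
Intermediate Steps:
u(f, Z) = Z*f
Q = -2742692 (Q = -9 + (-542069 - 1*2200614) = -9 + (-542069 - 2200614) = -9 - 2742683 = -2742692)
Q + u(1031, 2075) = -2742692 + 2075*1031 = -2742692 + 2139325 = -603367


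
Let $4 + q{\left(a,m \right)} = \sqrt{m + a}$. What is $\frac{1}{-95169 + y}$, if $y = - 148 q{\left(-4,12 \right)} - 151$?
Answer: $- \frac{11841}{1121652344} + \frac{37 \sqrt{2}}{1121652344} \approx -1.051 \cdot 10^{-5}$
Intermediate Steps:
$q{\left(a,m \right)} = -4 + \sqrt{a + m}$ ($q{\left(a,m \right)} = -4 + \sqrt{m + a} = -4 + \sqrt{a + m}$)
$y = 441 - 296 \sqrt{2}$ ($y = - 148 \left(-4 + \sqrt{-4 + 12}\right) - 151 = - 148 \left(-4 + \sqrt{8}\right) - 151 = - 148 \left(-4 + 2 \sqrt{2}\right) - 151 = \left(592 - 296 \sqrt{2}\right) - 151 = 441 - 296 \sqrt{2} \approx 22.393$)
$\frac{1}{-95169 + y} = \frac{1}{-95169 + \left(441 - 296 \sqrt{2}\right)} = \frac{1}{-94728 - 296 \sqrt{2}}$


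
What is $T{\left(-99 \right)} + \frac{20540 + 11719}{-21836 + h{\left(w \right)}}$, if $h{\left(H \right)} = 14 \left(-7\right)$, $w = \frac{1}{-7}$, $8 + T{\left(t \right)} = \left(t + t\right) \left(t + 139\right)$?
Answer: $- \frac{173925011}{21934} \approx -7929.5$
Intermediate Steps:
$T{\left(t \right)} = -8 + 2 t \left(139 + t\right)$ ($T{\left(t \right)} = -8 + \left(t + t\right) \left(t + 139\right) = -8 + 2 t \left(139 + t\right)$)
$w = - \frac{1}{7} \approx -0.14286$
$h{\left(H \right)} = -98$
$T{\left(-99 \right)} + \frac{20540 + 11719}{-21836 + h{\left(w \right)}} = \left(-8 + 2 \left(-99\right)^{2} + 278 \left(-99\right)\right) + \frac{20540 + 11719}{-21836 - 98} = \left(-8 + 2 \cdot 9801 - 27522\right) + \frac{32259}{-21934} = \left(-8 + 19602 - 27522\right) + 32259 \left(- \frac{1}{21934}\right) = -7928 - \frac{32259}{21934} = - \frac{173925011}{21934}$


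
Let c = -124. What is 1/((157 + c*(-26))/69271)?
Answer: 69271/3381 ≈ 20.488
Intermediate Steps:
1/((157 + c*(-26))/69271) = 1/((157 - 124*(-26))/69271) = 1/((157 + 3224)*(1/69271)) = 1/(3381*(1/69271)) = 1/(3381/69271) = 69271/3381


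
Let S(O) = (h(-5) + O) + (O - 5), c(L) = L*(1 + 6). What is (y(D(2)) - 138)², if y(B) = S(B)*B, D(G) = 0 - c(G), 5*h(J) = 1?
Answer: 2579236/25 ≈ 1.0317e+5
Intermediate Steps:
h(J) = ⅕ (h(J) = (⅕)*1 = ⅕)
c(L) = 7*L (c(L) = L*7 = 7*L)
S(O) = -24/5 + 2*O (S(O) = (⅕ + O) + (O - 5) = (⅕ + O) + (-5 + O) = -24/5 + 2*O)
D(G) = -7*G (D(G) = 0 - 7*G = -7*G)
y(B) = B*(-24/5 + 2*B) (y(B) = (-24/5 + 2*B)*B = B*(-24/5 + 2*B))
(y(D(2)) - 138)² = (2*(-7*2)*(-12 + 5*(-7*2))/5 - 138)² = ((⅖)*(-14)*(-12 + 5*(-14)) - 138)² = ((⅖)*(-14)*(-12 - 70) - 138)² = ((⅖)*(-14)*(-82) - 138)² = (2296/5 - 138)² = (1606/5)² = 2579236/25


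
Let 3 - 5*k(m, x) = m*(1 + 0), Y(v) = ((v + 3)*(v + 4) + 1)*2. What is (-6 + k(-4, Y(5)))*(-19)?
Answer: 437/5 ≈ 87.400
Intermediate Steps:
Y(v) = 2 + 2*(3 + v)*(4 + v) (Y(v) = ((3 + v)*(4 + v) + 1)*2 = (1 + (3 + v)*(4 + v))*2 = 2 + 2*(3 + v)*(4 + v))
k(m, x) = ⅗ - m/5 (k(m, x) = ⅗ - m*(1 + 0)/5 = ⅗ - m/5)
(-6 + k(-4, Y(5)))*(-19) = (-6 + (⅗ - ⅕*(-4)))*(-19) = (-6 + (⅗ + ⅘))*(-19) = (-6 + 7/5)*(-19) = -23/5*(-19) = 437/5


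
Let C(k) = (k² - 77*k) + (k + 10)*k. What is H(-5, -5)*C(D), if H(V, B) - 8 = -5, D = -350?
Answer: 805350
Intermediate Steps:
H(V, B) = 3 (H(V, B) = 8 - 5 = 3)
C(k) = k² - 77*k + k*(10 + k) (C(k) = (k² - 77*k) + (10 + k)*k = (k² - 77*k) + k*(10 + k) = k² - 77*k + k*(10 + k))
H(-5, -5)*C(D) = 3*(-350*(-67 + 2*(-350))) = 3*(-350*(-67 - 700)) = 3*(-350*(-767)) = 3*268450 = 805350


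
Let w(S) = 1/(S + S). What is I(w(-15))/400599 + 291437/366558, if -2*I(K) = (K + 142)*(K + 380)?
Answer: 32058847432187/44052830472600 ≈ 0.72774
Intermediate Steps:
w(S) = 1/(2*S)
I(K) = -(142 + K)*(380 + K)/2 (I(K) = -(K + 142)*(K + 380)/2 = -(142 + K)*(380 + K)/2)
I(w(-15))/400599 + 291437/366558 = (-26980 - 261/(2*(-15)) - ((1/2)/(-15))**2/2)/400599 + 291437/366558 = (-26980 - 261*(-1)/(2*15) - ((1/2)*(-1/15))**2/2)*(1/400599) + 291437*(1/366558) = (-26980 - 261*(-1/30) - (-1/30)**2/2)*(1/400599) + 291437/366558 = (-26980 + 87/10 - 1/2*1/900)*(1/400599) + 291437/366558 = (-26980 + 87/10 - 1/1800)*(1/400599) + 291437/366558 = -48548341/1800*1/400599 + 291437/366558 = -48548341/721078200 + 291437/366558 = 32058847432187/44052830472600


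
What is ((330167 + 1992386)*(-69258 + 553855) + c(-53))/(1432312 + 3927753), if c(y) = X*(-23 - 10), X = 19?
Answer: 1125502215514/5360065 ≈ 2.0998e+5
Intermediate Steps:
c(y) = -627 (c(y) = 19*(-23 - 10) = 19*(-33) = -627)
((330167 + 1992386)*(-69258 + 553855) + c(-53))/(1432312 + 3927753) = ((330167 + 1992386)*(-69258 + 553855) - 627)/(1432312 + 3927753) = (2322553*484597 - 627)/5360065 = (1125502216141 - 627)*(1/5360065) = 1125502215514*(1/5360065) = 1125502215514/5360065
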